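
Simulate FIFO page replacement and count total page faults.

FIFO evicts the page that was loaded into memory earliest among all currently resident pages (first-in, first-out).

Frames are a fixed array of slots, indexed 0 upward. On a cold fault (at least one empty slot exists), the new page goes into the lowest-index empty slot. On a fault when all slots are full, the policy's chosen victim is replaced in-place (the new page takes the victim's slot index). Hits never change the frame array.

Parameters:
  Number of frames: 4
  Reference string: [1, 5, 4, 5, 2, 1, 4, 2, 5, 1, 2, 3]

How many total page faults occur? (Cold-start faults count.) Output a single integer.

Step 0: ref 1 → FAULT, frames=[1,-,-,-]
Step 1: ref 5 → FAULT, frames=[1,5,-,-]
Step 2: ref 4 → FAULT, frames=[1,5,4,-]
Step 3: ref 5 → HIT, frames=[1,5,4,-]
Step 4: ref 2 → FAULT, frames=[1,5,4,2]
Step 5: ref 1 → HIT, frames=[1,5,4,2]
Step 6: ref 4 → HIT, frames=[1,5,4,2]
Step 7: ref 2 → HIT, frames=[1,5,4,2]
Step 8: ref 5 → HIT, frames=[1,5,4,2]
Step 9: ref 1 → HIT, frames=[1,5,4,2]
Step 10: ref 2 → HIT, frames=[1,5,4,2]
Step 11: ref 3 → FAULT (evict 1), frames=[3,5,4,2]
Total faults: 5

Answer: 5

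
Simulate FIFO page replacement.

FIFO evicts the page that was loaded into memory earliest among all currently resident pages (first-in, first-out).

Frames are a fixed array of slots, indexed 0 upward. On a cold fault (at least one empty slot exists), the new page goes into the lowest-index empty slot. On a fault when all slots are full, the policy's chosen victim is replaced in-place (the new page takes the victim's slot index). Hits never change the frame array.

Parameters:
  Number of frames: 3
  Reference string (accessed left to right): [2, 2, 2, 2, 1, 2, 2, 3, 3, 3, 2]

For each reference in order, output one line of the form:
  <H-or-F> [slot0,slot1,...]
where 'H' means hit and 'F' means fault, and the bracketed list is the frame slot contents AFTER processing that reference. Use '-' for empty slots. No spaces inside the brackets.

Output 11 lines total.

F [2,-,-]
H [2,-,-]
H [2,-,-]
H [2,-,-]
F [2,1,-]
H [2,1,-]
H [2,1,-]
F [2,1,3]
H [2,1,3]
H [2,1,3]
H [2,1,3]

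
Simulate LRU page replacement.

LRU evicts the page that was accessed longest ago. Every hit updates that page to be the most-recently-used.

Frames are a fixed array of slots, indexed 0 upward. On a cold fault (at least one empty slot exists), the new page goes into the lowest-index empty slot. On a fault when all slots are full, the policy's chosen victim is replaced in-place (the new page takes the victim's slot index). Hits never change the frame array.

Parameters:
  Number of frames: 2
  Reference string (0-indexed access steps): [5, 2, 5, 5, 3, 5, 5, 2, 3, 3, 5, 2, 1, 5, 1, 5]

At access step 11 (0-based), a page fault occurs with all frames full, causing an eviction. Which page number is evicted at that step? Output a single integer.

Answer: 3

Derivation:
Step 0: ref 5 -> FAULT, frames=[5,-]
Step 1: ref 2 -> FAULT, frames=[5,2]
Step 2: ref 5 -> HIT, frames=[5,2]
Step 3: ref 5 -> HIT, frames=[5,2]
Step 4: ref 3 -> FAULT, evict 2, frames=[5,3]
Step 5: ref 5 -> HIT, frames=[5,3]
Step 6: ref 5 -> HIT, frames=[5,3]
Step 7: ref 2 -> FAULT, evict 3, frames=[5,2]
Step 8: ref 3 -> FAULT, evict 5, frames=[3,2]
Step 9: ref 3 -> HIT, frames=[3,2]
Step 10: ref 5 -> FAULT, evict 2, frames=[3,5]
Step 11: ref 2 -> FAULT, evict 3, frames=[2,5]
At step 11: evicted page 3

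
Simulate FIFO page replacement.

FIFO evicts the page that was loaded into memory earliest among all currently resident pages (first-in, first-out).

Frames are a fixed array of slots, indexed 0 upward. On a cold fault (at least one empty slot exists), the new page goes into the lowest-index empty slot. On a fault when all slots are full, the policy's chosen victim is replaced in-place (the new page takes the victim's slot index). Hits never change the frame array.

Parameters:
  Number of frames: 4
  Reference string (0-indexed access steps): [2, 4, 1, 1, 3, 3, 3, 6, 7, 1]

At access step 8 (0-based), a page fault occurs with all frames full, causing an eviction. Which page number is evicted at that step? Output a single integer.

Step 0: ref 2 -> FAULT, frames=[2,-,-,-]
Step 1: ref 4 -> FAULT, frames=[2,4,-,-]
Step 2: ref 1 -> FAULT, frames=[2,4,1,-]
Step 3: ref 1 -> HIT, frames=[2,4,1,-]
Step 4: ref 3 -> FAULT, frames=[2,4,1,3]
Step 5: ref 3 -> HIT, frames=[2,4,1,3]
Step 6: ref 3 -> HIT, frames=[2,4,1,3]
Step 7: ref 6 -> FAULT, evict 2, frames=[6,4,1,3]
Step 8: ref 7 -> FAULT, evict 4, frames=[6,7,1,3]
At step 8: evicted page 4

Answer: 4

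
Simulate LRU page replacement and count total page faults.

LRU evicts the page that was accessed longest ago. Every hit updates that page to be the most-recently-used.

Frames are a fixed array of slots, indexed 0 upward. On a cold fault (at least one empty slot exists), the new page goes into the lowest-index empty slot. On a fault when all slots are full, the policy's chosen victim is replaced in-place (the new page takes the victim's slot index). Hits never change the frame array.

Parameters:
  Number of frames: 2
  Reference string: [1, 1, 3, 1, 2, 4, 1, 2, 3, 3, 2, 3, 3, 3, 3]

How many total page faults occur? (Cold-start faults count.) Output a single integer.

Answer: 7

Derivation:
Step 0: ref 1 → FAULT, frames=[1,-]
Step 1: ref 1 → HIT, frames=[1,-]
Step 2: ref 3 → FAULT, frames=[1,3]
Step 3: ref 1 → HIT, frames=[1,3]
Step 4: ref 2 → FAULT (evict 3), frames=[1,2]
Step 5: ref 4 → FAULT (evict 1), frames=[4,2]
Step 6: ref 1 → FAULT (evict 2), frames=[4,1]
Step 7: ref 2 → FAULT (evict 4), frames=[2,1]
Step 8: ref 3 → FAULT (evict 1), frames=[2,3]
Step 9: ref 3 → HIT, frames=[2,3]
Step 10: ref 2 → HIT, frames=[2,3]
Step 11: ref 3 → HIT, frames=[2,3]
Step 12: ref 3 → HIT, frames=[2,3]
Step 13: ref 3 → HIT, frames=[2,3]
Step 14: ref 3 → HIT, frames=[2,3]
Total faults: 7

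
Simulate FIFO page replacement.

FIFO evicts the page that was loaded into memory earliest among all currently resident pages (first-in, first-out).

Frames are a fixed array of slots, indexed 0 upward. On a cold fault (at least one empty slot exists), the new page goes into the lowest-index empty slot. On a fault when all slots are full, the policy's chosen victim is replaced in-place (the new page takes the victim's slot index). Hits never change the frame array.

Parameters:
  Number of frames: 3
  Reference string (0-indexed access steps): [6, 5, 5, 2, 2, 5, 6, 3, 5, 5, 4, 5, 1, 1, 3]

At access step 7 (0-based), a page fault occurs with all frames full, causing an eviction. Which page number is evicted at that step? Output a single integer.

Answer: 6

Derivation:
Step 0: ref 6 -> FAULT, frames=[6,-,-]
Step 1: ref 5 -> FAULT, frames=[6,5,-]
Step 2: ref 5 -> HIT, frames=[6,5,-]
Step 3: ref 2 -> FAULT, frames=[6,5,2]
Step 4: ref 2 -> HIT, frames=[6,5,2]
Step 5: ref 5 -> HIT, frames=[6,5,2]
Step 6: ref 6 -> HIT, frames=[6,5,2]
Step 7: ref 3 -> FAULT, evict 6, frames=[3,5,2]
At step 7: evicted page 6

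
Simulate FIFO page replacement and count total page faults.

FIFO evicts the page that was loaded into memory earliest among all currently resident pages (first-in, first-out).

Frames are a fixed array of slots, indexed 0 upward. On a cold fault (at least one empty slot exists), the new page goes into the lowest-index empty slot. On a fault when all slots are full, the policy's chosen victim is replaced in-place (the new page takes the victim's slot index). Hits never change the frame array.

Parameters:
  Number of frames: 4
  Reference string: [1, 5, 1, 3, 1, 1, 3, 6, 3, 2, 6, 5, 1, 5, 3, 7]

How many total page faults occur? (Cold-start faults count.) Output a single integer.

Step 0: ref 1 → FAULT, frames=[1,-,-,-]
Step 1: ref 5 → FAULT, frames=[1,5,-,-]
Step 2: ref 1 → HIT, frames=[1,5,-,-]
Step 3: ref 3 → FAULT, frames=[1,5,3,-]
Step 4: ref 1 → HIT, frames=[1,5,3,-]
Step 5: ref 1 → HIT, frames=[1,5,3,-]
Step 6: ref 3 → HIT, frames=[1,5,3,-]
Step 7: ref 6 → FAULT, frames=[1,5,3,6]
Step 8: ref 3 → HIT, frames=[1,5,3,6]
Step 9: ref 2 → FAULT (evict 1), frames=[2,5,3,6]
Step 10: ref 6 → HIT, frames=[2,5,3,6]
Step 11: ref 5 → HIT, frames=[2,5,3,6]
Step 12: ref 1 → FAULT (evict 5), frames=[2,1,3,6]
Step 13: ref 5 → FAULT (evict 3), frames=[2,1,5,6]
Step 14: ref 3 → FAULT (evict 6), frames=[2,1,5,3]
Step 15: ref 7 → FAULT (evict 2), frames=[7,1,5,3]
Total faults: 9

Answer: 9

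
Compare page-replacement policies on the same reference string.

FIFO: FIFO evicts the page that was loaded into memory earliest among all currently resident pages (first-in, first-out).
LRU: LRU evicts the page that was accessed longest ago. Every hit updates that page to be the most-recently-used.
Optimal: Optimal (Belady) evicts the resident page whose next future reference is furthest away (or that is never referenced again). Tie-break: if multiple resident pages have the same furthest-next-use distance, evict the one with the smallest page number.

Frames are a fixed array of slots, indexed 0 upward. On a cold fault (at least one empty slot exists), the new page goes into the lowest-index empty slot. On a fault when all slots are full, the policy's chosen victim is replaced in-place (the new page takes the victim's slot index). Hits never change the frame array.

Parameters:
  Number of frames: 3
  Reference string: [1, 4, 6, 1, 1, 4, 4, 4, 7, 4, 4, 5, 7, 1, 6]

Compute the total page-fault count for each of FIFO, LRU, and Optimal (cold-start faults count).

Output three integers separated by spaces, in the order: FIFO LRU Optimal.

--- FIFO ---
  step 0: ref 1 -> FAULT, frames=[1,-,-] (faults so far: 1)
  step 1: ref 4 -> FAULT, frames=[1,4,-] (faults so far: 2)
  step 2: ref 6 -> FAULT, frames=[1,4,6] (faults so far: 3)
  step 3: ref 1 -> HIT, frames=[1,4,6] (faults so far: 3)
  step 4: ref 1 -> HIT, frames=[1,4,6] (faults so far: 3)
  step 5: ref 4 -> HIT, frames=[1,4,6] (faults so far: 3)
  step 6: ref 4 -> HIT, frames=[1,4,6] (faults so far: 3)
  step 7: ref 4 -> HIT, frames=[1,4,6] (faults so far: 3)
  step 8: ref 7 -> FAULT, evict 1, frames=[7,4,6] (faults so far: 4)
  step 9: ref 4 -> HIT, frames=[7,4,6] (faults so far: 4)
  step 10: ref 4 -> HIT, frames=[7,4,6] (faults so far: 4)
  step 11: ref 5 -> FAULT, evict 4, frames=[7,5,6] (faults so far: 5)
  step 12: ref 7 -> HIT, frames=[7,5,6] (faults so far: 5)
  step 13: ref 1 -> FAULT, evict 6, frames=[7,5,1] (faults so far: 6)
  step 14: ref 6 -> FAULT, evict 7, frames=[6,5,1] (faults so far: 7)
  FIFO total faults: 7
--- LRU ---
  step 0: ref 1 -> FAULT, frames=[1,-,-] (faults so far: 1)
  step 1: ref 4 -> FAULT, frames=[1,4,-] (faults so far: 2)
  step 2: ref 6 -> FAULT, frames=[1,4,6] (faults so far: 3)
  step 3: ref 1 -> HIT, frames=[1,4,6] (faults so far: 3)
  step 4: ref 1 -> HIT, frames=[1,4,6] (faults so far: 3)
  step 5: ref 4 -> HIT, frames=[1,4,6] (faults so far: 3)
  step 6: ref 4 -> HIT, frames=[1,4,6] (faults so far: 3)
  step 7: ref 4 -> HIT, frames=[1,4,6] (faults so far: 3)
  step 8: ref 7 -> FAULT, evict 6, frames=[1,4,7] (faults so far: 4)
  step 9: ref 4 -> HIT, frames=[1,4,7] (faults so far: 4)
  step 10: ref 4 -> HIT, frames=[1,4,7] (faults so far: 4)
  step 11: ref 5 -> FAULT, evict 1, frames=[5,4,7] (faults so far: 5)
  step 12: ref 7 -> HIT, frames=[5,4,7] (faults so far: 5)
  step 13: ref 1 -> FAULT, evict 4, frames=[5,1,7] (faults so far: 6)
  step 14: ref 6 -> FAULT, evict 5, frames=[6,1,7] (faults so far: 7)
  LRU total faults: 7
--- Optimal ---
  step 0: ref 1 -> FAULT, frames=[1,-,-] (faults so far: 1)
  step 1: ref 4 -> FAULT, frames=[1,4,-] (faults so far: 2)
  step 2: ref 6 -> FAULT, frames=[1,4,6] (faults so far: 3)
  step 3: ref 1 -> HIT, frames=[1,4,6] (faults so far: 3)
  step 4: ref 1 -> HIT, frames=[1,4,6] (faults so far: 3)
  step 5: ref 4 -> HIT, frames=[1,4,6] (faults so far: 3)
  step 6: ref 4 -> HIT, frames=[1,4,6] (faults so far: 3)
  step 7: ref 4 -> HIT, frames=[1,4,6] (faults so far: 3)
  step 8: ref 7 -> FAULT, evict 6, frames=[1,4,7] (faults so far: 4)
  step 9: ref 4 -> HIT, frames=[1,4,7] (faults so far: 4)
  step 10: ref 4 -> HIT, frames=[1,4,7] (faults so far: 4)
  step 11: ref 5 -> FAULT, evict 4, frames=[1,5,7] (faults so far: 5)
  step 12: ref 7 -> HIT, frames=[1,5,7] (faults so far: 5)
  step 13: ref 1 -> HIT, frames=[1,5,7] (faults so far: 5)
  step 14: ref 6 -> FAULT, evict 1, frames=[6,5,7] (faults so far: 6)
  Optimal total faults: 6

Answer: 7 7 6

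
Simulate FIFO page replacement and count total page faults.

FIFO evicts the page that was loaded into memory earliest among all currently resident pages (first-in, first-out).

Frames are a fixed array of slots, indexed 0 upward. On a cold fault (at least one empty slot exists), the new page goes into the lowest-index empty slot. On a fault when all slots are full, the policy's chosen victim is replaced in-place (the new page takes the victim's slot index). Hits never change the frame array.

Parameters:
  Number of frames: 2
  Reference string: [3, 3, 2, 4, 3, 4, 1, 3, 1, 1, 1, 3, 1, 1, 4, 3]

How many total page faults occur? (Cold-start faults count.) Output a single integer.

Step 0: ref 3 → FAULT, frames=[3,-]
Step 1: ref 3 → HIT, frames=[3,-]
Step 2: ref 2 → FAULT, frames=[3,2]
Step 3: ref 4 → FAULT (evict 3), frames=[4,2]
Step 4: ref 3 → FAULT (evict 2), frames=[4,3]
Step 5: ref 4 → HIT, frames=[4,3]
Step 6: ref 1 → FAULT (evict 4), frames=[1,3]
Step 7: ref 3 → HIT, frames=[1,3]
Step 8: ref 1 → HIT, frames=[1,3]
Step 9: ref 1 → HIT, frames=[1,3]
Step 10: ref 1 → HIT, frames=[1,3]
Step 11: ref 3 → HIT, frames=[1,3]
Step 12: ref 1 → HIT, frames=[1,3]
Step 13: ref 1 → HIT, frames=[1,3]
Step 14: ref 4 → FAULT (evict 3), frames=[1,4]
Step 15: ref 3 → FAULT (evict 1), frames=[3,4]
Total faults: 7

Answer: 7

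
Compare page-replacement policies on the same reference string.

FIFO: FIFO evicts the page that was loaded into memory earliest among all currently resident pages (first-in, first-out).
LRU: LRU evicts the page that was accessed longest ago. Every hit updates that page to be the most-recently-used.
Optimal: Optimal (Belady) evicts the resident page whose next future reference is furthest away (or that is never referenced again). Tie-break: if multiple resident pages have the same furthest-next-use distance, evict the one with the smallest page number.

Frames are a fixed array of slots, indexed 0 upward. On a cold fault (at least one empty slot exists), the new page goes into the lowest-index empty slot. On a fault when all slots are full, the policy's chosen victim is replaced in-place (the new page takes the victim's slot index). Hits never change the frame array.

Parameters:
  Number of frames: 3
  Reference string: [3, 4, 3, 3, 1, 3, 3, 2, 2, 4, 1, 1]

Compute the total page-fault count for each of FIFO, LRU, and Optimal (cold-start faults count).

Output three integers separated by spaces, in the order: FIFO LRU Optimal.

--- FIFO ---
  step 0: ref 3 -> FAULT, frames=[3,-,-] (faults so far: 1)
  step 1: ref 4 -> FAULT, frames=[3,4,-] (faults so far: 2)
  step 2: ref 3 -> HIT, frames=[3,4,-] (faults so far: 2)
  step 3: ref 3 -> HIT, frames=[3,4,-] (faults so far: 2)
  step 4: ref 1 -> FAULT, frames=[3,4,1] (faults so far: 3)
  step 5: ref 3 -> HIT, frames=[3,4,1] (faults so far: 3)
  step 6: ref 3 -> HIT, frames=[3,4,1] (faults so far: 3)
  step 7: ref 2 -> FAULT, evict 3, frames=[2,4,1] (faults so far: 4)
  step 8: ref 2 -> HIT, frames=[2,4,1] (faults so far: 4)
  step 9: ref 4 -> HIT, frames=[2,4,1] (faults so far: 4)
  step 10: ref 1 -> HIT, frames=[2,4,1] (faults so far: 4)
  step 11: ref 1 -> HIT, frames=[2,4,1] (faults so far: 4)
  FIFO total faults: 4
--- LRU ---
  step 0: ref 3 -> FAULT, frames=[3,-,-] (faults so far: 1)
  step 1: ref 4 -> FAULT, frames=[3,4,-] (faults so far: 2)
  step 2: ref 3 -> HIT, frames=[3,4,-] (faults so far: 2)
  step 3: ref 3 -> HIT, frames=[3,4,-] (faults so far: 2)
  step 4: ref 1 -> FAULT, frames=[3,4,1] (faults so far: 3)
  step 5: ref 3 -> HIT, frames=[3,4,1] (faults so far: 3)
  step 6: ref 3 -> HIT, frames=[3,4,1] (faults so far: 3)
  step 7: ref 2 -> FAULT, evict 4, frames=[3,2,1] (faults so far: 4)
  step 8: ref 2 -> HIT, frames=[3,2,1] (faults so far: 4)
  step 9: ref 4 -> FAULT, evict 1, frames=[3,2,4] (faults so far: 5)
  step 10: ref 1 -> FAULT, evict 3, frames=[1,2,4] (faults so far: 6)
  step 11: ref 1 -> HIT, frames=[1,2,4] (faults so far: 6)
  LRU total faults: 6
--- Optimal ---
  step 0: ref 3 -> FAULT, frames=[3,-,-] (faults so far: 1)
  step 1: ref 4 -> FAULT, frames=[3,4,-] (faults so far: 2)
  step 2: ref 3 -> HIT, frames=[3,4,-] (faults so far: 2)
  step 3: ref 3 -> HIT, frames=[3,4,-] (faults so far: 2)
  step 4: ref 1 -> FAULT, frames=[3,4,1] (faults so far: 3)
  step 5: ref 3 -> HIT, frames=[3,4,1] (faults so far: 3)
  step 6: ref 3 -> HIT, frames=[3,4,1] (faults so far: 3)
  step 7: ref 2 -> FAULT, evict 3, frames=[2,4,1] (faults so far: 4)
  step 8: ref 2 -> HIT, frames=[2,4,1] (faults so far: 4)
  step 9: ref 4 -> HIT, frames=[2,4,1] (faults so far: 4)
  step 10: ref 1 -> HIT, frames=[2,4,1] (faults so far: 4)
  step 11: ref 1 -> HIT, frames=[2,4,1] (faults so far: 4)
  Optimal total faults: 4

Answer: 4 6 4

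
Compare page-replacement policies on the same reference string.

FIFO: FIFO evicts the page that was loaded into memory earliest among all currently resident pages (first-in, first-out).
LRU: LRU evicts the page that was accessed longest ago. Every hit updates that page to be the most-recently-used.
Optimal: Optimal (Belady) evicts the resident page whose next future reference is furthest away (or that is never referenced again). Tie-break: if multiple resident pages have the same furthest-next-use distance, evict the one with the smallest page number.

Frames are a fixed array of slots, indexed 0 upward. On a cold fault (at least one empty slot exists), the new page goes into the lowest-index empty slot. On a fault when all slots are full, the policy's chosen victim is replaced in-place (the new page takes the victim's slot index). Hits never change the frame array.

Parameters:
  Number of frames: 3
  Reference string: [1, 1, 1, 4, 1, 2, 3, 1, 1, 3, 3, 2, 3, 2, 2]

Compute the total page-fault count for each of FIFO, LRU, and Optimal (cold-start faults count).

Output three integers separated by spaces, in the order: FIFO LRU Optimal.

Answer: 5 4 4

Derivation:
--- FIFO ---
  step 0: ref 1 -> FAULT, frames=[1,-,-] (faults so far: 1)
  step 1: ref 1 -> HIT, frames=[1,-,-] (faults so far: 1)
  step 2: ref 1 -> HIT, frames=[1,-,-] (faults so far: 1)
  step 3: ref 4 -> FAULT, frames=[1,4,-] (faults so far: 2)
  step 4: ref 1 -> HIT, frames=[1,4,-] (faults so far: 2)
  step 5: ref 2 -> FAULT, frames=[1,4,2] (faults so far: 3)
  step 6: ref 3 -> FAULT, evict 1, frames=[3,4,2] (faults so far: 4)
  step 7: ref 1 -> FAULT, evict 4, frames=[3,1,2] (faults so far: 5)
  step 8: ref 1 -> HIT, frames=[3,1,2] (faults so far: 5)
  step 9: ref 3 -> HIT, frames=[3,1,2] (faults so far: 5)
  step 10: ref 3 -> HIT, frames=[3,1,2] (faults so far: 5)
  step 11: ref 2 -> HIT, frames=[3,1,2] (faults so far: 5)
  step 12: ref 3 -> HIT, frames=[3,1,2] (faults so far: 5)
  step 13: ref 2 -> HIT, frames=[3,1,2] (faults so far: 5)
  step 14: ref 2 -> HIT, frames=[3,1,2] (faults so far: 5)
  FIFO total faults: 5
--- LRU ---
  step 0: ref 1 -> FAULT, frames=[1,-,-] (faults so far: 1)
  step 1: ref 1 -> HIT, frames=[1,-,-] (faults so far: 1)
  step 2: ref 1 -> HIT, frames=[1,-,-] (faults so far: 1)
  step 3: ref 4 -> FAULT, frames=[1,4,-] (faults so far: 2)
  step 4: ref 1 -> HIT, frames=[1,4,-] (faults so far: 2)
  step 5: ref 2 -> FAULT, frames=[1,4,2] (faults so far: 3)
  step 6: ref 3 -> FAULT, evict 4, frames=[1,3,2] (faults so far: 4)
  step 7: ref 1 -> HIT, frames=[1,3,2] (faults so far: 4)
  step 8: ref 1 -> HIT, frames=[1,3,2] (faults so far: 4)
  step 9: ref 3 -> HIT, frames=[1,3,2] (faults so far: 4)
  step 10: ref 3 -> HIT, frames=[1,3,2] (faults so far: 4)
  step 11: ref 2 -> HIT, frames=[1,3,2] (faults so far: 4)
  step 12: ref 3 -> HIT, frames=[1,3,2] (faults so far: 4)
  step 13: ref 2 -> HIT, frames=[1,3,2] (faults so far: 4)
  step 14: ref 2 -> HIT, frames=[1,3,2] (faults so far: 4)
  LRU total faults: 4
--- Optimal ---
  step 0: ref 1 -> FAULT, frames=[1,-,-] (faults so far: 1)
  step 1: ref 1 -> HIT, frames=[1,-,-] (faults so far: 1)
  step 2: ref 1 -> HIT, frames=[1,-,-] (faults so far: 1)
  step 3: ref 4 -> FAULT, frames=[1,4,-] (faults so far: 2)
  step 4: ref 1 -> HIT, frames=[1,4,-] (faults so far: 2)
  step 5: ref 2 -> FAULT, frames=[1,4,2] (faults so far: 3)
  step 6: ref 3 -> FAULT, evict 4, frames=[1,3,2] (faults so far: 4)
  step 7: ref 1 -> HIT, frames=[1,3,2] (faults so far: 4)
  step 8: ref 1 -> HIT, frames=[1,3,2] (faults so far: 4)
  step 9: ref 3 -> HIT, frames=[1,3,2] (faults so far: 4)
  step 10: ref 3 -> HIT, frames=[1,3,2] (faults so far: 4)
  step 11: ref 2 -> HIT, frames=[1,3,2] (faults so far: 4)
  step 12: ref 3 -> HIT, frames=[1,3,2] (faults so far: 4)
  step 13: ref 2 -> HIT, frames=[1,3,2] (faults so far: 4)
  step 14: ref 2 -> HIT, frames=[1,3,2] (faults so far: 4)
  Optimal total faults: 4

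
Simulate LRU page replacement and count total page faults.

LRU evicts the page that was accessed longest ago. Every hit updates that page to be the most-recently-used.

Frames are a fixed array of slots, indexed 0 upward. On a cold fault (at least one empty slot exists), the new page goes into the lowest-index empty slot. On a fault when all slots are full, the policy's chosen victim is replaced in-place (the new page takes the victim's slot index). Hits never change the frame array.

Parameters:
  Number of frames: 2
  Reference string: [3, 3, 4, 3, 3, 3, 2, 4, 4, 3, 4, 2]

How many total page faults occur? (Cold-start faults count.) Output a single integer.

Step 0: ref 3 → FAULT, frames=[3,-]
Step 1: ref 3 → HIT, frames=[3,-]
Step 2: ref 4 → FAULT, frames=[3,4]
Step 3: ref 3 → HIT, frames=[3,4]
Step 4: ref 3 → HIT, frames=[3,4]
Step 5: ref 3 → HIT, frames=[3,4]
Step 6: ref 2 → FAULT (evict 4), frames=[3,2]
Step 7: ref 4 → FAULT (evict 3), frames=[4,2]
Step 8: ref 4 → HIT, frames=[4,2]
Step 9: ref 3 → FAULT (evict 2), frames=[4,3]
Step 10: ref 4 → HIT, frames=[4,3]
Step 11: ref 2 → FAULT (evict 3), frames=[4,2]
Total faults: 6

Answer: 6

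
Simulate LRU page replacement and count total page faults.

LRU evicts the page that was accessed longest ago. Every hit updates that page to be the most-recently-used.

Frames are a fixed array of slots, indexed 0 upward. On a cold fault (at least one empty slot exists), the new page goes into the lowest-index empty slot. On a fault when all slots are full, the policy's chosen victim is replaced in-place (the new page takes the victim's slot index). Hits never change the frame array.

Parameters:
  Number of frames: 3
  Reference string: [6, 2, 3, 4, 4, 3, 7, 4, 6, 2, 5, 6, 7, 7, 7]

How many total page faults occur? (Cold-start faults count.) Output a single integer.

Answer: 9

Derivation:
Step 0: ref 6 → FAULT, frames=[6,-,-]
Step 1: ref 2 → FAULT, frames=[6,2,-]
Step 2: ref 3 → FAULT, frames=[6,2,3]
Step 3: ref 4 → FAULT (evict 6), frames=[4,2,3]
Step 4: ref 4 → HIT, frames=[4,2,3]
Step 5: ref 3 → HIT, frames=[4,2,3]
Step 6: ref 7 → FAULT (evict 2), frames=[4,7,3]
Step 7: ref 4 → HIT, frames=[4,7,3]
Step 8: ref 6 → FAULT (evict 3), frames=[4,7,6]
Step 9: ref 2 → FAULT (evict 7), frames=[4,2,6]
Step 10: ref 5 → FAULT (evict 4), frames=[5,2,6]
Step 11: ref 6 → HIT, frames=[5,2,6]
Step 12: ref 7 → FAULT (evict 2), frames=[5,7,6]
Step 13: ref 7 → HIT, frames=[5,7,6]
Step 14: ref 7 → HIT, frames=[5,7,6]
Total faults: 9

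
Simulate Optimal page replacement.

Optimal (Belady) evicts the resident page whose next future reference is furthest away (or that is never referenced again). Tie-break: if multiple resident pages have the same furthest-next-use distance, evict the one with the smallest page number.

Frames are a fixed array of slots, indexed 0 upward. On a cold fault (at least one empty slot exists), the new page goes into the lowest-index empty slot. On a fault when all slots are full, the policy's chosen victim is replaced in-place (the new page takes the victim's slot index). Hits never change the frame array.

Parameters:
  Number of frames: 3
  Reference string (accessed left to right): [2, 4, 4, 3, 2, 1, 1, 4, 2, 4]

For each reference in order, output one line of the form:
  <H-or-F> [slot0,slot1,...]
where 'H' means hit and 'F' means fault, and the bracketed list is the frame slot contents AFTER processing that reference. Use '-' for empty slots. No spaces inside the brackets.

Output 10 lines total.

F [2,-,-]
F [2,4,-]
H [2,4,-]
F [2,4,3]
H [2,4,3]
F [2,4,1]
H [2,4,1]
H [2,4,1]
H [2,4,1]
H [2,4,1]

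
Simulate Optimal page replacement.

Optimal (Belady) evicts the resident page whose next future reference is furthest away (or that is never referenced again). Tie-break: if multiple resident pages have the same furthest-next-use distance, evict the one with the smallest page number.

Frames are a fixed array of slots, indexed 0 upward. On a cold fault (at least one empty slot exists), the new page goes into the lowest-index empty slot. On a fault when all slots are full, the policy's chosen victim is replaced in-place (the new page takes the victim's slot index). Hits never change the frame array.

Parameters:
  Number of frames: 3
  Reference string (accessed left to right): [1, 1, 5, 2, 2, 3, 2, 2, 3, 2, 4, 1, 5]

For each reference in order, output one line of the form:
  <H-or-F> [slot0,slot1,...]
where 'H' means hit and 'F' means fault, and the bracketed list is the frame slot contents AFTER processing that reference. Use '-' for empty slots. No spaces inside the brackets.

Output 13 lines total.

F [1,-,-]
H [1,-,-]
F [1,5,-]
F [1,5,2]
H [1,5,2]
F [1,3,2]
H [1,3,2]
H [1,3,2]
H [1,3,2]
H [1,3,2]
F [1,3,4]
H [1,3,4]
F [5,3,4]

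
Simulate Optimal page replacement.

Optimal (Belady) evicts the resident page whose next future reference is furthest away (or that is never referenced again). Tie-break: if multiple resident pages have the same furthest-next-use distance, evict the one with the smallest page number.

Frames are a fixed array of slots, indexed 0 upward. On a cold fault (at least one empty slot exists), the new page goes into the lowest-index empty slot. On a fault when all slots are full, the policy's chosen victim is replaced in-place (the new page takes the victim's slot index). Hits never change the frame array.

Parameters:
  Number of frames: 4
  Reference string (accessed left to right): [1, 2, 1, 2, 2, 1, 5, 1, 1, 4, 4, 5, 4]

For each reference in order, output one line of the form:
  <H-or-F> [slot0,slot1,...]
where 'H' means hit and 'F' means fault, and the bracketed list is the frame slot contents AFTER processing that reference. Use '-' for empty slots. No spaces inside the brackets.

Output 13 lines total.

F [1,-,-,-]
F [1,2,-,-]
H [1,2,-,-]
H [1,2,-,-]
H [1,2,-,-]
H [1,2,-,-]
F [1,2,5,-]
H [1,2,5,-]
H [1,2,5,-]
F [1,2,5,4]
H [1,2,5,4]
H [1,2,5,4]
H [1,2,5,4]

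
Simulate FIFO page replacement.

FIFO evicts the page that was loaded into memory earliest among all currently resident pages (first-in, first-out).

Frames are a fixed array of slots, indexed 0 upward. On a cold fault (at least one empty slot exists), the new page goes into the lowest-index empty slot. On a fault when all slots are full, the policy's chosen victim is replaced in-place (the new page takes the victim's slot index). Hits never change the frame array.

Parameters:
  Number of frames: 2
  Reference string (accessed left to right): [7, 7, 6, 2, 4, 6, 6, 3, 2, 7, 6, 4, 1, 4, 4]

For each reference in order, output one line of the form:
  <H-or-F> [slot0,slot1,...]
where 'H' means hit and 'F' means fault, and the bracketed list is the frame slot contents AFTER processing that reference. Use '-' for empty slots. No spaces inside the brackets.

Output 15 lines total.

F [7,-]
H [7,-]
F [7,6]
F [2,6]
F [2,4]
F [6,4]
H [6,4]
F [6,3]
F [2,3]
F [2,7]
F [6,7]
F [6,4]
F [1,4]
H [1,4]
H [1,4]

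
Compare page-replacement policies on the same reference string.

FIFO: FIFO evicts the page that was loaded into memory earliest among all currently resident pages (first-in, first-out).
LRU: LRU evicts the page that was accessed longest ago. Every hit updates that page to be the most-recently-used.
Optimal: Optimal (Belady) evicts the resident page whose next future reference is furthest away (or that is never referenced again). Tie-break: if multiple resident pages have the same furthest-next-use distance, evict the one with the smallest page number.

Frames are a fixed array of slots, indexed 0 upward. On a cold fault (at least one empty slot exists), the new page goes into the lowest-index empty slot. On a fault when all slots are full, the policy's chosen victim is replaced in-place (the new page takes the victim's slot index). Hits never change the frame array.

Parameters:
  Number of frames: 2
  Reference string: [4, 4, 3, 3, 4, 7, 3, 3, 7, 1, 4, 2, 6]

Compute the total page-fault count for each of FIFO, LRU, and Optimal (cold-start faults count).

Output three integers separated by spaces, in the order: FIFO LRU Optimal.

--- FIFO ---
  step 0: ref 4 -> FAULT, frames=[4,-] (faults so far: 1)
  step 1: ref 4 -> HIT, frames=[4,-] (faults so far: 1)
  step 2: ref 3 -> FAULT, frames=[4,3] (faults so far: 2)
  step 3: ref 3 -> HIT, frames=[4,3] (faults so far: 2)
  step 4: ref 4 -> HIT, frames=[4,3] (faults so far: 2)
  step 5: ref 7 -> FAULT, evict 4, frames=[7,3] (faults so far: 3)
  step 6: ref 3 -> HIT, frames=[7,3] (faults so far: 3)
  step 7: ref 3 -> HIT, frames=[7,3] (faults so far: 3)
  step 8: ref 7 -> HIT, frames=[7,3] (faults so far: 3)
  step 9: ref 1 -> FAULT, evict 3, frames=[7,1] (faults so far: 4)
  step 10: ref 4 -> FAULT, evict 7, frames=[4,1] (faults so far: 5)
  step 11: ref 2 -> FAULT, evict 1, frames=[4,2] (faults so far: 6)
  step 12: ref 6 -> FAULT, evict 4, frames=[6,2] (faults so far: 7)
  FIFO total faults: 7
--- LRU ---
  step 0: ref 4 -> FAULT, frames=[4,-] (faults so far: 1)
  step 1: ref 4 -> HIT, frames=[4,-] (faults so far: 1)
  step 2: ref 3 -> FAULT, frames=[4,3] (faults so far: 2)
  step 3: ref 3 -> HIT, frames=[4,3] (faults so far: 2)
  step 4: ref 4 -> HIT, frames=[4,3] (faults so far: 2)
  step 5: ref 7 -> FAULT, evict 3, frames=[4,7] (faults so far: 3)
  step 6: ref 3 -> FAULT, evict 4, frames=[3,7] (faults so far: 4)
  step 7: ref 3 -> HIT, frames=[3,7] (faults so far: 4)
  step 8: ref 7 -> HIT, frames=[3,7] (faults so far: 4)
  step 9: ref 1 -> FAULT, evict 3, frames=[1,7] (faults so far: 5)
  step 10: ref 4 -> FAULT, evict 7, frames=[1,4] (faults so far: 6)
  step 11: ref 2 -> FAULT, evict 1, frames=[2,4] (faults so far: 7)
  step 12: ref 6 -> FAULT, evict 4, frames=[2,6] (faults so far: 8)
  LRU total faults: 8
--- Optimal ---
  step 0: ref 4 -> FAULT, frames=[4,-] (faults so far: 1)
  step 1: ref 4 -> HIT, frames=[4,-] (faults so far: 1)
  step 2: ref 3 -> FAULT, frames=[4,3] (faults so far: 2)
  step 3: ref 3 -> HIT, frames=[4,3] (faults so far: 2)
  step 4: ref 4 -> HIT, frames=[4,3] (faults so far: 2)
  step 5: ref 7 -> FAULT, evict 4, frames=[7,3] (faults so far: 3)
  step 6: ref 3 -> HIT, frames=[7,3] (faults so far: 3)
  step 7: ref 3 -> HIT, frames=[7,3] (faults so far: 3)
  step 8: ref 7 -> HIT, frames=[7,3] (faults so far: 3)
  step 9: ref 1 -> FAULT, evict 3, frames=[7,1] (faults so far: 4)
  step 10: ref 4 -> FAULT, evict 1, frames=[7,4] (faults so far: 5)
  step 11: ref 2 -> FAULT, evict 4, frames=[7,2] (faults so far: 6)
  step 12: ref 6 -> FAULT, evict 2, frames=[7,6] (faults so far: 7)
  Optimal total faults: 7

Answer: 7 8 7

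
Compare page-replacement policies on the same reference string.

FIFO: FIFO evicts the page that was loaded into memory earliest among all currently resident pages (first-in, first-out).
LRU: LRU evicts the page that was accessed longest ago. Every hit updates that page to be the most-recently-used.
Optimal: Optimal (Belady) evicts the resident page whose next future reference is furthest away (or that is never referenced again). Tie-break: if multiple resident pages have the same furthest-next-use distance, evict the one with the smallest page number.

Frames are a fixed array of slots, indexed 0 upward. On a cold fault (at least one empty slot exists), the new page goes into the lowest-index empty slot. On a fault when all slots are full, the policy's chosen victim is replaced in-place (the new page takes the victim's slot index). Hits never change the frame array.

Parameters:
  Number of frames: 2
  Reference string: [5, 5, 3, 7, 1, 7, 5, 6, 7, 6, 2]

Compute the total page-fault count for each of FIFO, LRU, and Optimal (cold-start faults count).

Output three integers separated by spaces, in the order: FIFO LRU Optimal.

Answer: 8 8 7

Derivation:
--- FIFO ---
  step 0: ref 5 -> FAULT, frames=[5,-] (faults so far: 1)
  step 1: ref 5 -> HIT, frames=[5,-] (faults so far: 1)
  step 2: ref 3 -> FAULT, frames=[5,3] (faults so far: 2)
  step 3: ref 7 -> FAULT, evict 5, frames=[7,3] (faults so far: 3)
  step 4: ref 1 -> FAULT, evict 3, frames=[7,1] (faults so far: 4)
  step 5: ref 7 -> HIT, frames=[7,1] (faults so far: 4)
  step 6: ref 5 -> FAULT, evict 7, frames=[5,1] (faults so far: 5)
  step 7: ref 6 -> FAULT, evict 1, frames=[5,6] (faults so far: 6)
  step 8: ref 7 -> FAULT, evict 5, frames=[7,6] (faults so far: 7)
  step 9: ref 6 -> HIT, frames=[7,6] (faults so far: 7)
  step 10: ref 2 -> FAULT, evict 6, frames=[7,2] (faults so far: 8)
  FIFO total faults: 8
--- LRU ---
  step 0: ref 5 -> FAULT, frames=[5,-] (faults so far: 1)
  step 1: ref 5 -> HIT, frames=[5,-] (faults so far: 1)
  step 2: ref 3 -> FAULT, frames=[5,3] (faults so far: 2)
  step 3: ref 7 -> FAULT, evict 5, frames=[7,3] (faults so far: 3)
  step 4: ref 1 -> FAULT, evict 3, frames=[7,1] (faults so far: 4)
  step 5: ref 7 -> HIT, frames=[7,1] (faults so far: 4)
  step 6: ref 5 -> FAULT, evict 1, frames=[7,5] (faults so far: 5)
  step 7: ref 6 -> FAULT, evict 7, frames=[6,5] (faults so far: 6)
  step 8: ref 7 -> FAULT, evict 5, frames=[6,7] (faults so far: 7)
  step 9: ref 6 -> HIT, frames=[6,7] (faults so far: 7)
  step 10: ref 2 -> FAULT, evict 7, frames=[6,2] (faults so far: 8)
  LRU total faults: 8
--- Optimal ---
  step 0: ref 5 -> FAULT, frames=[5,-] (faults so far: 1)
  step 1: ref 5 -> HIT, frames=[5,-] (faults so far: 1)
  step 2: ref 3 -> FAULT, frames=[5,3] (faults so far: 2)
  step 3: ref 7 -> FAULT, evict 3, frames=[5,7] (faults so far: 3)
  step 4: ref 1 -> FAULT, evict 5, frames=[1,7] (faults so far: 4)
  step 5: ref 7 -> HIT, frames=[1,7] (faults so far: 4)
  step 6: ref 5 -> FAULT, evict 1, frames=[5,7] (faults so far: 5)
  step 7: ref 6 -> FAULT, evict 5, frames=[6,7] (faults so far: 6)
  step 8: ref 7 -> HIT, frames=[6,7] (faults so far: 6)
  step 9: ref 6 -> HIT, frames=[6,7] (faults so far: 6)
  step 10: ref 2 -> FAULT, evict 6, frames=[2,7] (faults so far: 7)
  Optimal total faults: 7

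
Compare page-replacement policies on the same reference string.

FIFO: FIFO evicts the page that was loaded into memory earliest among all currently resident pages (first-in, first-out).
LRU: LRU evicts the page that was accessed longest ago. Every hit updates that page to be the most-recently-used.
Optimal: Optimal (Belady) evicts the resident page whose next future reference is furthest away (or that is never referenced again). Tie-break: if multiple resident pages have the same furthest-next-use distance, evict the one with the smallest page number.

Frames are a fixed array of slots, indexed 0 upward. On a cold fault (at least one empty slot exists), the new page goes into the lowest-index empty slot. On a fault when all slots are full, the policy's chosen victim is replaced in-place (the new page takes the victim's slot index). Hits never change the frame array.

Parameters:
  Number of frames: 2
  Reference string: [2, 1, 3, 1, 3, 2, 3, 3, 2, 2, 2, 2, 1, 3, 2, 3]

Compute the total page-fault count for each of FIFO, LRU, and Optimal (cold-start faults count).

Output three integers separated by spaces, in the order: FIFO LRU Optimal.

--- FIFO ---
  step 0: ref 2 -> FAULT, frames=[2,-] (faults so far: 1)
  step 1: ref 1 -> FAULT, frames=[2,1] (faults so far: 2)
  step 2: ref 3 -> FAULT, evict 2, frames=[3,1] (faults so far: 3)
  step 3: ref 1 -> HIT, frames=[3,1] (faults so far: 3)
  step 4: ref 3 -> HIT, frames=[3,1] (faults so far: 3)
  step 5: ref 2 -> FAULT, evict 1, frames=[3,2] (faults so far: 4)
  step 6: ref 3 -> HIT, frames=[3,2] (faults so far: 4)
  step 7: ref 3 -> HIT, frames=[3,2] (faults so far: 4)
  step 8: ref 2 -> HIT, frames=[3,2] (faults so far: 4)
  step 9: ref 2 -> HIT, frames=[3,2] (faults so far: 4)
  step 10: ref 2 -> HIT, frames=[3,2] (faults so far: 4)
  step 11: ref 2 -> HIT, frames=[3,2] (faults so far: 4)
  step 12: ref 1 -> FAULT, evict 3, frames=[1,2] (faults so far: 5)
  step 13: ref 3 -> FAULT, evict 2, frames=[1,3] (faults so far: 6)
  step 14: ref 2 -> FAULT, evict 1, frames=[2,3] (faults so far: 7)
  step 15: ref 3 -> HIT, frames=[2,3] (faults so far: 7)
  FIFO total faults: 7
--- LRU ---
  step 0: ref 2 -> FAULT, frames=[2,-] (faults so far: 1)
  step 1: ref 1 -> FAULT, frames=[2,1] (faults so far: 2)
  step 2: ref 3 -> FAULT, evict 2, frames=[3,1] (faults so far: 3)
  step 3: ref 1 -> HIT, frames=[3,1] (faults so far: 3)
  step 4: ref 3 -> HIT, frames=[3,1] (faults so far: 3)
  step 5: ref 2 -> FAULT, evict 1, frames=[3,2] (faults so far: 4)
  step 6: ref 3 -> HIT, frames=[3,2] (faults so far: 4)
  step 7: ref 3 -> HIT, frames=[3,2] (faults so far: 4)
  step 8: ref 2 -> HIT, frames=[3,2] (faults so far: 4)
  step 9: ref 2 -> HIT, frames=[3,2] (faults so far: 4)
  step 10: ref 2 -> HIT, frames=[3,2] (faults so far: 4)
  step 11: ref 2 -> HIT, frames=[3,2] (faults so far: 4)
  step 12: ref 1 -> FAULT, evict 3, frames=[1,2] (faults so far: 5)
  step 13: ref 3 -> FAULT, evict 2, frames=[1,3] (faults so far: 6)
  step 14: ref 2 -> FAULT, evict 1, frames=[2,3] (faults so far: 7)
  step 15: ref 3 -> HIT, frames=[2,3] (faults so far: 7)
  LRU total faults: 7
--- Optimal ---
  step 0: ref 2 -> FAULT, frames=[2,-] (faults so far: 1)
  step 1: ref 1 -> FAULT, frames=[2,1] (faults so far: 2)
  step 2: ref 3 -> FAULT, evict 2, frames=[3,1] (faults so far: 3)
  step 3: ref 1 -> HIT, frames=[3,1] (faults so far: 3)
  step 4: ref 3 -> HIT, frames=[3,1] (faults so far: 3)
  step 5: ref 2 -> FAULT, evict 1, frames=[3,2] (faults so far: 4)
  step 6: ref 3 -> HIT, frames=[3,2] (faults so far: 4)
  step 7: ref 3 -> HIT, frames=[3,2] (faults so far: 4)
  step 8: ref 2 -> HIT, frames=[3,2] (faults so far: 4)
  step 9: ref 2 -> HIT, frames=[3,2] (faults so far: 4)
  step 10: ref 2 -> HIT, frames=[3,2] (faults so far: 4)
  step 11: ref 2 -> HIT, frames=[3,2] (faults so far: 4)
  step 12: ref 1 -> FAULT, evict 2, frames=[3,1] (faults so far: 5)
  step 13: ref 3 -> HIT, frames=[3,1] (faults so far: 5)
  step 14: ref 2 -> FAULT, evict 1, frames=[3,2] (faults so far: 6)
  step 15: ref 3 -> HIT, frames=[3,2] (faults so far: 6)
  Optimal total faults: 6

Answer: 7 7 6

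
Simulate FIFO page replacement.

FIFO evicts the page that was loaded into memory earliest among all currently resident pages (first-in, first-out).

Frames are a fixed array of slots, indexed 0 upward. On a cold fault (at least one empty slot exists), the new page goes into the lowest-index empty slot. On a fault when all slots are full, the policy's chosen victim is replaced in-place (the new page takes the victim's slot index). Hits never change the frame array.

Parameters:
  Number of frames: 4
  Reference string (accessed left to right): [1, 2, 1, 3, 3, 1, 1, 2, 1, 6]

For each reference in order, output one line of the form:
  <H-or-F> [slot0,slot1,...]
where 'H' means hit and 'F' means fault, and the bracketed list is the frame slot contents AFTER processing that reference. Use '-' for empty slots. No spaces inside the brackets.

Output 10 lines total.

F [1,-,-,-]
F [1,2,-,-]
H [1,2,-,-]
F [1,2,3,-]
H [1,2,3,-]
H [1,2,3,-]
H [1,2,3,-]
H [1,2,3,-]
H [1,2,3,-]
F [1,2,3,6]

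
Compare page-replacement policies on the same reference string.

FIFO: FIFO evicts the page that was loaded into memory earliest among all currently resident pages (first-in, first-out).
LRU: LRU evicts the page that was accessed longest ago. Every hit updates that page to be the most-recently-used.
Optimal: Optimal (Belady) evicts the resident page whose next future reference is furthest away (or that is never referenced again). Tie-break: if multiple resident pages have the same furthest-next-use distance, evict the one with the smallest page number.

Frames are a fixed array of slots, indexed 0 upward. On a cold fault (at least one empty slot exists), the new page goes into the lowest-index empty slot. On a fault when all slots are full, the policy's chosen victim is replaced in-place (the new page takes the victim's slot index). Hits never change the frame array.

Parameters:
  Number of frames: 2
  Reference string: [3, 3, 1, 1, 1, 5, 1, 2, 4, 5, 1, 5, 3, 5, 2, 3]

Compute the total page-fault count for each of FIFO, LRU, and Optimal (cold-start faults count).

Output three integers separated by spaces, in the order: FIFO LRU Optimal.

--- FIFO ---
  step 0: ref 3 -> FAULT, frames=[3,-] (faults so far: 1)
  step 1: ref 3 -> HIT, frames=[3,-] (faults so far: 1)
  step 2: ref 1 -> FAULT, frames=[3,1] (faults so far: 2)
  step 3: ref 1 -> HIT, frames=[3,1] (faults so far: 2)
  step 4: ref 1 -> HIT, frames=[3,1] (faults so far: 2)
  step 5: ref 5 -> FAULT, evict 3, frames=[5,1] (faults so far: 3)
  step 6: ref 1 -> HIT, frames=[5,1] (faults so far: 3)
  step 7: ref 2 -> FAULT, evict 1, frames=[5,2] (faults so far: 4)
  step 8: ref 4 -> FAULT, evict 5, frames=[4,2] (faults so far: 5)
  step 9: ref 5 -> FAULT, evict 2, frames=[4,5] (faults so far: 6)
  step 10: ref 1 -> FAULT, evict 4, frames=[1,5] (faults so far: 7)
  step 11: ref 5 -> HIT, frames=[1,5] (faults so far: 7)
  step 12: ref 3 -> FAULT, evict 5, frames=[1,3] (faults so far: 8)
  step 13: ref 5 -> FAULT, evict 1, frames=[5,3] (faults so far: 9)
  step 14: ref 2 -> FAULT, evict 3, frames=[5,2] (faults so far: 10)
  step 15: ref 3 -> FAULT, evict 5, frames=[3,2] (faults so far: 11)
  FIFO total faults: 11
--- LRU ---
  step 0: ref 3 -> FAULT, frames=[3,-] (faults so far: 1)
  step 1: ref 3 -> HIT, frames=[3,-] (faults so far: 1)
  step 2: ref 1 -> FAULT, frames=[3,1] (faults so far: 2)
  step 3: ref 1 -> HIT, frames=[3,1] (faults so far: 2)
  step 4: ref 1 -> HIT, frames=[3,1] (faults so far: 2)
  step 5: ref 5 -> FAULT, evict 3, frames=[5,1] (faults so far: 3)
  step 6: ref 1 -> HIT, frames=[5,1] (faults so far: 3)
  step 7: ref 2 -> FAULT, evict 5, frames=[2,1] (faults so far: 4)
  step 8: ref 4 -> FAULT, evict 1, frames=[2,4] (faults so far: 5)
  step 9: ref 5 -> FAULT, evict 2, frames=[5,4] (faults so far: 6)
  step 10: ref 1 -> FAULT, evict 4, frames=[5,1] (faults so far: 7)
  step 11: ref 5 -> HIT, frames=[5,1] (faults so far: 7)
  step 12: ref 3 -> FAULT, evict 1, frames=[5,3] (faults so far: 8)
  step 13: ref 5 -> HIT, frames=[5,3] (faults so far: 8)
  step 14: ref 2 -> FAULT, evict 3, frames=[5,2] (faults so far: 9)
  step 15: ref 3 -> FAULT, evict 5, frames=[3,2] (faults so far: 10)
  LRU total faults: 10
--- Optimal ---
  step 0: ref 3 -> FAULT, frames=[3,-] (faults so far: 1)
  step 1: ref 3 -> HIT, frames=[3,-] (faults so far: 1)
  step 2: ref 1 -> FAULT, frames=[3,1] (faults so far: 2)
  step 3: ref 1 -> HIT, frames=[3,1] (faults so far: 2)
  step 4: ref 1 -> HIT, frames=[3,1] (faults so far: 2)
  step 5: ref 5 -> FAULT, evict 3, frames=[5,1] (faults so far: 3)
  step 6: ref 1 -> HIT, frames=[5,1] (faults so far: 3)
  step 7: ref 2 -> FAULT, evict 1, frames=[5,2] (faults so far: 4)
  step 8: ref 4 -> FAULT, evict 2, frames=[5,4] (faults so far: 5)
  step 9: ref 5 -> HIT, frames=[5,4] (faults so far: 5)
  step 10: ref 1 -> FAULT, evict 4, frames=[5,1] (faults so far: 6)
  step 11: ref 5 -> HIT, frames=[5,1] (faults so far: 6)
  step 12: ref 3 -> FAULT, evict 1, frames=[5,3] (faults so far: 7)
  step 13: ref 5 -> HIT, frames=[5,3] (faults so far: 7)
  step 14: ref 2 -> FAULT, evict 5, frames=[2,3] (faults so far: 8)
  step 15: ref 3 -> HIT, frames=[2,3] (faults so far: 8)
  Optimal total faults: 8

Answer: 11 10 8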